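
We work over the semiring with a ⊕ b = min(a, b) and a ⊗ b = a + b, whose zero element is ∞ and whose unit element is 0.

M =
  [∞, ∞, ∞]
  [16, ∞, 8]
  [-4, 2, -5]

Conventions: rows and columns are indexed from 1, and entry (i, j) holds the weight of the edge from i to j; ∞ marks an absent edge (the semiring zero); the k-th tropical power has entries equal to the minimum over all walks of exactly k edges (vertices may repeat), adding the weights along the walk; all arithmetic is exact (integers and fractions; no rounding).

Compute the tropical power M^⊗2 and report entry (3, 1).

M^⊗2:
  [∞, ∞, ∞]
  [4, 10, 3]
  [-9, -3, -10]
Key observation: the optimum is the walk 3->3->1, with weight (-5) + (-4) = -9.
Optimal value attained by: walk 3->3->1.
Answer: (M^⊗2)[3][1] = -9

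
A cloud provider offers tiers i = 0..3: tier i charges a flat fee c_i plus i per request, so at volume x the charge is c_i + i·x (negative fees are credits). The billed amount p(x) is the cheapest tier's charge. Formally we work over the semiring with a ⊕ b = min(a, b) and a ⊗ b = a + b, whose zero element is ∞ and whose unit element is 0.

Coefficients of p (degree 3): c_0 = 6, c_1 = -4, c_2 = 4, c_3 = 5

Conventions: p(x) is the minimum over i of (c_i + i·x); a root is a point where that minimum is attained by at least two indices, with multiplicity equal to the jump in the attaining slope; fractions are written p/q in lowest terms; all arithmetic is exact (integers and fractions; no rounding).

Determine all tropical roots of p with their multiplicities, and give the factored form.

hull edge (i=0, c=6) to (i=1, c=-4): slope -10, span 1
hull edge (i=1, c=-4) to (i=3, c=5): slope 9/2, span 2
Factored form: p(x) = 5 ⊗ (x ⊕ (-9/2)) ⊗ (x ⊕ (-9/2)) ⊗ (x ⊕ 10)
Answer: roots = -9/2 (mult 2), 10 (mult 1)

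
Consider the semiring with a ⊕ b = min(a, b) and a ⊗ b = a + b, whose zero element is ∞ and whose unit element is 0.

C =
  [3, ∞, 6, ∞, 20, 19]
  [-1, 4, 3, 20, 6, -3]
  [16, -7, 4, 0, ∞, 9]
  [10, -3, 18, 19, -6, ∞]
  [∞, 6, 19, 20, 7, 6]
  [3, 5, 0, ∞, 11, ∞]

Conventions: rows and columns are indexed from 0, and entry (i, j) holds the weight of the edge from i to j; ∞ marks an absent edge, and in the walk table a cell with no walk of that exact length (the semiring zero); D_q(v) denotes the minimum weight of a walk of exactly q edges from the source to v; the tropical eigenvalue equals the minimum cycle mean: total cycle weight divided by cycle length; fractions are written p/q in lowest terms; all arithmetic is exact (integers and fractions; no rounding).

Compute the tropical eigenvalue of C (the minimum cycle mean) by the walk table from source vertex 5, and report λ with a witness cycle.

q=0: [∞, ∞, ∞, ∞, ∞, 0]
q=1: [3, 5, 0, ∞, 11, ∞]
q=2: [4, -7, 4, 0, 11, 2]
q=3: [-8, -3, -4, 4, -6, -10]
q=4: [-7, -11, -10, -4, -2, -6]
q=5: [-12, -17, -8, -10, -10, -14]
q=6: [-18, -15, -14, -8, -16, -20]
Optimal cycle mean attained by: cycle 1->5->2->1, total (-3) + 0 + (-7), length 3.
Answer: λ = -10/3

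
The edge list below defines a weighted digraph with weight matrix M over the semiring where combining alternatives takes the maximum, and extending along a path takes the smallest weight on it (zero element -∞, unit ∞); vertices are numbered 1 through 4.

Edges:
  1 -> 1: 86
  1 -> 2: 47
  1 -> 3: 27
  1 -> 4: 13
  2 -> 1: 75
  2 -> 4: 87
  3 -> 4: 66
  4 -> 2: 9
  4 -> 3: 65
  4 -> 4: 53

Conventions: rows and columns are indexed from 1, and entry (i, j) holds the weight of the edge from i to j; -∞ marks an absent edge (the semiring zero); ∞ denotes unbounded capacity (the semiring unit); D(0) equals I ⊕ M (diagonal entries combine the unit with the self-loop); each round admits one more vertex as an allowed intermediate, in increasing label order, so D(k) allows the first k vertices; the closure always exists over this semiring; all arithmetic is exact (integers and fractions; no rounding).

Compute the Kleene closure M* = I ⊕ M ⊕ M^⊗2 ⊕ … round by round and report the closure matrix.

D(0):
  [∞, 47, 27, 13]
  [75, ∞, -∞, 87]
  [-∞, -∞, ∞, 66]
  [-∞, 9, 65, ∞]
D(1):
  [∞, 47, 27, 13]
  [75, ∞, 27, 87]
  [-∞, -∞, ∞, 66]
  [-∞, 9, 65, ∞]
D(2):
  [∞, 47, 27, 47]
  [75, ∞, 27, 87]
  [-∞, -∞, ∞, 66]
  [9, 9, 65, ∞]
D(3):
  [∞, 47, 27, 47]
  [75, ∞, 27, 87]
  [-∞, -∞, ∞, 66]
  [9, 9, 65, ∞]
D(4):
  [∞, 47, 47, 47]
  [75, ∞, 65, 87]
  [9, 9, ∞, 66]
  [9, 9, 65, ∞]
Answer: M* = [[∞, 47, 47, 47], [75, ∞, 65, 87], [9, 9, ∞, 66], [9, 9, 65, ∞]]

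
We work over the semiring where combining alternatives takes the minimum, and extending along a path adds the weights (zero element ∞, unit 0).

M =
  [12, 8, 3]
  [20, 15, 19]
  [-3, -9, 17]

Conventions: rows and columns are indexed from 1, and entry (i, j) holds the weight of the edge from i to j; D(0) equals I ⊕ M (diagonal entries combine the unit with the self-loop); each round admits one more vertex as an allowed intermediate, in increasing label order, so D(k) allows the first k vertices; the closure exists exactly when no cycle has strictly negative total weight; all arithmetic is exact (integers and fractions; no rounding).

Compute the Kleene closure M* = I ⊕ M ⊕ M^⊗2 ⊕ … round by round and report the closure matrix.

D(0):
  [0, 8, 3]
  [20, 0, 19]
  [-3, -9, 0]
D(1):
  [0, 8, 3]
  [20, 0, 19]
  [-3, -9, 0]
D(2):
  [0, 8, 3]
  [20, 0, 19]
  [-3, -9, 0]
D(3):
  [0, -6, 3]
  [16, 0, 19]
  [-3, -9, 0]
Answer: M* = [[0, -6, 3], [16, 0, 19], [-3, -9, 0]]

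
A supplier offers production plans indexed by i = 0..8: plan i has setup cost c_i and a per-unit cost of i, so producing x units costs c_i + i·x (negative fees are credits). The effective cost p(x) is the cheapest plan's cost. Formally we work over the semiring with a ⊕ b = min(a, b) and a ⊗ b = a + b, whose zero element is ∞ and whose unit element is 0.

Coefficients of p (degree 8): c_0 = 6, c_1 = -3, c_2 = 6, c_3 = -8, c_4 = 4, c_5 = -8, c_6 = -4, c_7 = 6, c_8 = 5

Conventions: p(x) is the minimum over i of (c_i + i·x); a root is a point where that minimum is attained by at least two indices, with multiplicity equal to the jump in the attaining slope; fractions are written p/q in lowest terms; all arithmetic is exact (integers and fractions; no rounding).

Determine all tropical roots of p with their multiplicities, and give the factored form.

hull edge (i=0, c=6) to (i=1, c=-3): slope -9, span 1
hull edge (i=1, c=-3) to (i=3, c=-8): slope -5/2, span 2
hull edge (i=3, c=-8) to (i=5, c=-8): slope 0, span 2
hull edge (i=5, c=-8) to (i=6, c=-4): slope 4, span 1
hull edge (i=6, c=-4) to (i=8, c=5): slope 9/2, span 2
Factored form: p(x) = 5 ⊗ (x ⊕ (-9/2)) ⊗ (x ⊕ (-9/2)) ⊗ (x ⊕ (-4)) ⊗ (x ⊕ 0) ⊗ (x ⊕ 0) ⊗ (x ⊕ 5/2) ⊗ (x ⊕ 5/2) ⊗ (x ⊕ 9)
Answer: roots = -9/2 (mult 2), -4 (mult 1), 0 (mult 2), 5/2 (mult 2), 9 (mult 1)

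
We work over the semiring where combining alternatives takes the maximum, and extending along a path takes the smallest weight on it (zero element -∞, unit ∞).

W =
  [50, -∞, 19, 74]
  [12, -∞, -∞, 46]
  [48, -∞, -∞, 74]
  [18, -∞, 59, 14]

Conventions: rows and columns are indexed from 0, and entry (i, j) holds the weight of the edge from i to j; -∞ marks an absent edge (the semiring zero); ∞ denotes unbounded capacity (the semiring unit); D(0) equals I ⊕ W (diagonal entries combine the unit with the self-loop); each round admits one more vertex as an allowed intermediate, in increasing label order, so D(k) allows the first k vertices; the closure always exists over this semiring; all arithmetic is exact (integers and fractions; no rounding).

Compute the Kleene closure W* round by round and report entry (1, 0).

D(0):
  [∞, -∞, 19, 74]
  [12, ∞, -∞, 46]
  [48, -∞, ∞, 74]
  [18, -∞, 59, ∞]
D(1):
  [∞, -∞, 19, 74]
  [12, ∞, 12, 46]
  [48, -∞, ∞, 74]
  [18, -∞, 59, ∞]
D(2):
  [∞, -∞, 19, 74]
  [12, ∞, 12, 46]
  [48, -∞, ∞, 74]
  [18, -∞, 59, ∞]
D(3):
  [∞, -∞, 19, 74]
  [12, ∞, 12, 46]
  [48, -∞, ∞, 74]
  [48, -∞, 59, ∞]
D(4):
  [∞, -∞, 59, 74]
  [46, ∞, 46, 46]
  [48, -∞, ∞, 74]
  [48, -∞, 59, ∞]
Answer: W*[1][0] = 46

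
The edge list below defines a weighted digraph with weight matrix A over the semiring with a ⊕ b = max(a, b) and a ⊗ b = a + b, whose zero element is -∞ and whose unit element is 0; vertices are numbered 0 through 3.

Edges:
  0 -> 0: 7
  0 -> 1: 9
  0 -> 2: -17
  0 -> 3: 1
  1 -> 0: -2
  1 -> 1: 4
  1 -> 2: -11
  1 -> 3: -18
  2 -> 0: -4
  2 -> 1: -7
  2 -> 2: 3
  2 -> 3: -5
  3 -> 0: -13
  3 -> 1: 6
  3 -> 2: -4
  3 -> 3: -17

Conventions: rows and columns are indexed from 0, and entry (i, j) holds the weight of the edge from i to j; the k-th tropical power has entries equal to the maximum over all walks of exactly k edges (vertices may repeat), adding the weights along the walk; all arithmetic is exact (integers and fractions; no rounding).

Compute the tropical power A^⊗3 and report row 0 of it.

A^⊗2:
  [14, 16, -2, 8]
  [5, 8, -7, -1]
  [3, 5, 6, -2]
  [4, 10, -1, -9]
A^⊗3:
  [21, 23, 5, 15]
  [12, 14, -3, 6]
  [10, 12, 9, 4]
  [11, 14, 2, 5]
Answer: row 0 of A^⊗3 = [21, 23, 5, 15]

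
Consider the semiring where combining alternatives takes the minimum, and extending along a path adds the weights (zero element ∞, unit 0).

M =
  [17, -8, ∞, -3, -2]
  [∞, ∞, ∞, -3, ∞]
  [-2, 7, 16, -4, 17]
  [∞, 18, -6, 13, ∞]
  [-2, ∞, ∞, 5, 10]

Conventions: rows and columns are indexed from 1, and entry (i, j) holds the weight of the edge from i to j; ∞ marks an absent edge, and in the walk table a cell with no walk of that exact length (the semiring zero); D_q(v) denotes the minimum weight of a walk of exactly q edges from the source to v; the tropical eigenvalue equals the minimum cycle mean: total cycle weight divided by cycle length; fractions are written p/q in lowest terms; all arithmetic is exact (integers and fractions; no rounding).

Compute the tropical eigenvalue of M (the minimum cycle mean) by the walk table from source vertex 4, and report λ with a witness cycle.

q=0: [∞, ∞, ∞, 0, ∞]
q=1: [∞, 18, -6, 13, ∞]
q=2: [-8, 1, 7, -10, 11]
q=3: [5, -16, -16, -11, -10]
q=4: [-18, -9, -17, -20, 0]
q=5: [-19, -26, -26, -21, -20]
Optimal cycle mean attained by: cycle 3->4->3, total (-4) + (-6), length 2.
Answer: λ = -5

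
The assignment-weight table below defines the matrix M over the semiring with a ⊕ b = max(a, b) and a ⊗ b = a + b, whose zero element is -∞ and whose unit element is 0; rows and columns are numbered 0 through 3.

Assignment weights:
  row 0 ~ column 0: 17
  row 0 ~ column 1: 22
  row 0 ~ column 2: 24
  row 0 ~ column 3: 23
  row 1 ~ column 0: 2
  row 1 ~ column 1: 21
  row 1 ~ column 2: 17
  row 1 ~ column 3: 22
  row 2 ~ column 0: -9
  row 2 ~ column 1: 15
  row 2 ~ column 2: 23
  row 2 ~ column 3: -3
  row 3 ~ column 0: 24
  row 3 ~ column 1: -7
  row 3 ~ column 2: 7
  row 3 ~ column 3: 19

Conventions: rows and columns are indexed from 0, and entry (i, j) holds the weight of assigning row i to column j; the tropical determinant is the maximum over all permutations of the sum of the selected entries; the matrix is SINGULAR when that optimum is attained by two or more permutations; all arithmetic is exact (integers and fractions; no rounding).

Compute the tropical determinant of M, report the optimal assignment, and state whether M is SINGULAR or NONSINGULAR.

σ = (0, 1, 2, 3): 17 + 21 + 23 + 19 = 80
σ = (0, 1, 3, 2): 17 + 21 + (-3) + 7 = 42
σ = (0, 2, 1, 3): 17 + 17 + 15 + 19 = 68
σ = (0, 2, 3, 1): 17 + 17 + (-3) + (-7) = 24
σ = (0, 3, 1, 2): 17 + 22 + 15 + 7 = 61
σ = (0, 3, 2, 1): 17 + 22 + 23 + (-7) = 55
σ = (1, 0, 2, 3): 22 + 2 + 23 + 19 = 66
σ = (1, 0, 3, 2): 22 + 2 + (-3) + 7 = 28
σ = (1, 2, 0, 3): 22 + 17 + (-9) + 19 = 49
σ = (1, 2, 3, 0): 22 + 17 + (-3) + 24 = 60
σ = (1, 3, 0, 2): 22 + 22 + (-9) + 7 = 42
σ = (1, 3, 2, 0): 22 + 22 + 23 + 24 = 91
σ = (2, 0, 1, 3): 24 + 2 + 15 + 19 = 60
σ = (2, 0, 3, 1): 24 + 2 + (-3) + (-7) = 16
σ = (2, 1, 0, 3): 24 + 21 + (-9) + 19 = 55
σ = (2, 1, 3, 0): 24 + 21 + (-3) + 24 = 66
σ = (2, 3, 0, 1): 24 + 22 + (-9) + (-7) = 30
σ = (2, 3, 1, 0): 24 + 22 + 15 + 24 = 85
σ = (3, 0, 1, 2): 23 + 2 + 15 + 7 = 47
σ = (3, 0, 2, 1): 23 + 2 + 23 + (-7) = 41
σ = (3, 1, 0, 2): 23 + 21 + (-9) + 7 = 42
σ = (3, 1, 2, 0): 23 + 21 + 23 + 24 = 91
σ = (3, 2, 0, 1): 23 + 17 + (-9) + (-7) = 24
σ = (3, 2, 1, 0): 23 + 17 + 15 + 24 = 79
Optimal value attained by: σ = (1, 3, 2, 0).
Answer: det⊕(M) = 91; verdict: SINGULAR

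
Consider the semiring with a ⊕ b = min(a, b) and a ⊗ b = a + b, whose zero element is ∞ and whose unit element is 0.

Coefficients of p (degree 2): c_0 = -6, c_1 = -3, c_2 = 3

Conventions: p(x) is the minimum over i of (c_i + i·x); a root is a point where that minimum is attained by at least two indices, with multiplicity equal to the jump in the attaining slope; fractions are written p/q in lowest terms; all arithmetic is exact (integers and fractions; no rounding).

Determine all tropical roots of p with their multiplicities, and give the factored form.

hull edge (i=0, c=-6) to (i=1, c=-3): slope 3, span 1
hull edge (i=1, c=-3) to (i=2, c=3): slope 6, span 1
Factored form: p(x) = 3 ⊗ (x ⊕ (-6)) ⊗ (x ⊕ (-3))
Answer: roots = -6 (mult 1), -3 (mult 1)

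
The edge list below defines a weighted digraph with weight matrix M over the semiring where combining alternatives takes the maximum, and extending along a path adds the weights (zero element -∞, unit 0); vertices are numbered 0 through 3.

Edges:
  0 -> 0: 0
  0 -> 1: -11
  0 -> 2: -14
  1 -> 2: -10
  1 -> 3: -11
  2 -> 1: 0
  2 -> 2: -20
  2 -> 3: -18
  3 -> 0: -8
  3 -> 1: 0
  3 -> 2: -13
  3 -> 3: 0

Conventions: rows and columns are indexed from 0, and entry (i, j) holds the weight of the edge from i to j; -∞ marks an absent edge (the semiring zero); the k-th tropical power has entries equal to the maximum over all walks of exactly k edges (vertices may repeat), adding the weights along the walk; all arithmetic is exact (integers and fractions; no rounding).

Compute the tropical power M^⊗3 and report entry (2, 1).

M^⊗2:
  [0, -11, -14, -22]
  [-19, -10, -24, -11]
  [-26, -18, -10, -11]
  [-8, 0, -10, 0]
M^⊗3:
  [0, -11, -14, -22]
  [-19, -11, -20, -11]
  [-19, -10, -24, -11]
  [-8, 0, -10, 0]
Key observation: the optimum is the walk 2->1->2->1, with weight 0 + (-10) + 0 = -10.
Optimal value attained by: walk 2->1->2->1.
Answer: (M^⊗3)[2][1] = -10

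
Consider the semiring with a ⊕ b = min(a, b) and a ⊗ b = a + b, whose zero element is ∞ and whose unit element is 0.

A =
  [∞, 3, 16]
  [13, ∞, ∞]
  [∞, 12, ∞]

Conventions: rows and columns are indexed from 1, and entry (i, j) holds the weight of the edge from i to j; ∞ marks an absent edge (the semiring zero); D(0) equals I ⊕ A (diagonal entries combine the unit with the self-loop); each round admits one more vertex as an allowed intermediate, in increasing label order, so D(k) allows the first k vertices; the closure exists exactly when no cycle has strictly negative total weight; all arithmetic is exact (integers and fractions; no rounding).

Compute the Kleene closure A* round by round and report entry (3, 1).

D(0):
  [0, 3, 16]
  [13, 0, ∞]
  [∞, 12, 0]
D(1):
  [0, 3, 16]
  [13, 0, 29]
  [∞, 12, 0]
D(2):
  [0, 3, 16]
  [13, 0, 29]
  [25, 12, 0]
D(3):
  [0, 3, 16]
  [13, 0, 29]
  [25, 12, 0]
Answer: A*[3][1] = 25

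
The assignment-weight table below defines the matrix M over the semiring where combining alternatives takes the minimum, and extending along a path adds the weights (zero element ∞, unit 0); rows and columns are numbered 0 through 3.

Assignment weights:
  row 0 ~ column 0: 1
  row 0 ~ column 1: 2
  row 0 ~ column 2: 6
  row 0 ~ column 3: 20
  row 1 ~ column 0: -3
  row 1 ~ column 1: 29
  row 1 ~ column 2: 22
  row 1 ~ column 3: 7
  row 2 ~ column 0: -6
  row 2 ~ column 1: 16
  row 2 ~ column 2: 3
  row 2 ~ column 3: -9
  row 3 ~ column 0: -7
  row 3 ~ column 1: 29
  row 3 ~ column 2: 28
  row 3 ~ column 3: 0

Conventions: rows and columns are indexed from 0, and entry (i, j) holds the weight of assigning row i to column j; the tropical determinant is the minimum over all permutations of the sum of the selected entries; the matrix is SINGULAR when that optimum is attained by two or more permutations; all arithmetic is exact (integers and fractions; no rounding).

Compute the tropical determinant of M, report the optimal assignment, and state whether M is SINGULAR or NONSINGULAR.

σ = (0, 1, 2, 3): 1 + 29 + 3 + 0 = 33
σ = (0, 1, 3, 2): 1 + 29 + (-9) + 28 = 49
σ = (0, 2, 1, 3): 1 + 22 + 16 + 0 = 39
σ = (0, 2, 3, 1): 1 + 22 + (-9) + 29 = 43
σ = (0, 3, 1, 2): 1 + 7 + 16 + 28 = 52
σ = (0, 3, 2, 1): 1 + 7 + 3 + 29 = 40
σ = (1, 0, 2, 3): 2 + (-3) + 3 + 0 = 2
σ = (1, 0, 3, 2): 2 + (-3) + (-9) + 28 = 18
σ = (1, 2, 0, 3): 2 + 22 + (-6) + 0 = 18
σ = (1, 2, 3, 0): 2 + 22 + (-9) + (-7) = 8
σ = (1, 3, 0, 2): 2 + 7 + (-6) + 28 = 31
σ = (1, 3, 2, 0): 2 + 7 + 3 + (-7) = 5
σ = (2, 0, 1, 3): 6 + (-3) + 16 + 0 = 19
σ = (2, 0, 3, 1): 6 + (-3) + (-9) + 29 = 23
σ = (2, 1, 0, 3): 6 + 29 + (-6) + 0 = 29
σ = (2, 1, 3, 0): 6 + 29 + (-9) + (-7) = 19
σ = (2, 3, 0, 1): 6 + 7 + (-6) + 29 = 36
σ = (2, 3, 1, 0): 6 + 7 + 16 + (-7) = 22
σ = (3, 0, 1, 2): 20 + (-3) + 16 + 28 = 61
σ = (3, 0, 2, 1): 20 + (-3) + 3 + 29 = 49
σ = (3, 1, 0, 2): 20 + 29 + (-6) + 28 = 71
σ = (3, 1, 2, 0): 20 + 29 + 3 + (-7) = 45
σ = (3, 2, 0, 1): 20 + 22 + (-6) + 29 = 65
σ = (3, 2, 1, 0): 20 + 22 + 16 + (-7) = 51
Optimal value attained by: σ = (1, 0, 2, 3).
Answer: det⊕(M) = 2; verdict: NONSINGULAR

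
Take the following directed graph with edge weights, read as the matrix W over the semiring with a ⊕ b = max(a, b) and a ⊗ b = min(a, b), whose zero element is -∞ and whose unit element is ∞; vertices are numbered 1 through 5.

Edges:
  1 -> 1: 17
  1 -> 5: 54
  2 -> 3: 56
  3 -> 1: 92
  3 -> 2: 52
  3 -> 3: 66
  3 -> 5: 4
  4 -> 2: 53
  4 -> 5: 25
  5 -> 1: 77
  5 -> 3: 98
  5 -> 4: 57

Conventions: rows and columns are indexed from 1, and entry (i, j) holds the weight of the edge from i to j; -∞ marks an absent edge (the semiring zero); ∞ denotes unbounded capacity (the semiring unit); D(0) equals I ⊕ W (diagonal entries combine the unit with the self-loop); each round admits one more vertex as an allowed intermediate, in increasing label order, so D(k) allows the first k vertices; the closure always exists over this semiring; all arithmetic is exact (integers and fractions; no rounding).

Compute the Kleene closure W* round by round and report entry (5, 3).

D(0):
  [∞, -∞, -∞, -∞, 54]
  [-∞, ∞, 56, -∞, -∞]
  [92, 52, ∞, -∞, 4]
  [-∞, 53, -∞, ∞, 25]
  [77, -∞, 98, 57, ∞]
D(1):
  [∞, -∞, -∞, -∞, 54]
  [-∞, ∞, 56, -∞, -∞]
  [92, 52, ∞, -∞, 54]
  [-∞, 53, -∞, ∞, 25]
  [77, -∞, 98, 57, ∞]
D(2):
  [∞, -∞, -∞, -∞, 54]
  [-∞, ∞, 56, -∞, -∞]
  [92, 52, ∞, -∞, 54]
  [-∞, 53, 53, ∞, 25]
  [77, -∞, 98, 57, ∞]
D(3):
  [∞, -∞, -∞, -∞, 54]
  [56, ∞, 56, -∞, 54]
  [92, 52, ∞, -∞, 54]
  [53, 53, 53, ∞, 53]
  [92, 52, 98, 57, ∞]
D(4):
  [∞, -∞, -∞, -∞, 54]
  [56, ∞, 56, -∞, 54]
  [92, 52, ∞, -∞, 54]
  [53, 53, 53, ∞, 53]
  [92, 53, 98, 57, ∞]
D(5):
  [∞, 53, 54, 54, 54]
  [56, ∞, 56, 54, 54]
  [92, 53, ∞, 54, 54]
  [53, 53, 53, ∞, 53]
  [92, 53, 98, 57, ∞]
Answer: W*[5][3] = 98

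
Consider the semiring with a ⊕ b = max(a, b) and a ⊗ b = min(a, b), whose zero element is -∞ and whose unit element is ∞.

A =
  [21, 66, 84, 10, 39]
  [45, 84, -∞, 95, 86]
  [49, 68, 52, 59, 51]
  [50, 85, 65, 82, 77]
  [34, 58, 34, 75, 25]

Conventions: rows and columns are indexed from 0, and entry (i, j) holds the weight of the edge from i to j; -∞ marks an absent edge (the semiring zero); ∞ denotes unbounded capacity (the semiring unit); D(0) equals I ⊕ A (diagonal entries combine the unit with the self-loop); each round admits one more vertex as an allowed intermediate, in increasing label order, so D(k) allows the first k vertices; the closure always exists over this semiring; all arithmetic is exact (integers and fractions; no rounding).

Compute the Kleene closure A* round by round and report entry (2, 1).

D(0):
  [∞, 66, 84, 10, 39]
  [45, ∞, -∞, 95, 86]
  [49, 68, ∞, 59, 51]
  [50, 85, 65, ∞, 77]
  [34, 58, 34, 75, ∞]
D(1):
  [∞, 66, 84, 10, 39]
  [45, ∞, 45, 95, 86]
  [49, 68, ∞, 59, 51]
  [50, 85, 65, ∞, 77]
  [34, 58, 34, 75, ∞]
D(2):
  [∞, 66, 84, 66, 66]
  [45, ∞, 45, 95, 86]
  [49, 68, ∞, 68, 68]
  [50, 85, 65, ∞, 85]
  [45, 58, 45, 75, ∞]
D(3):
  [∞, 68, 84, 68, 68]
  [45, ∞, 45, 95, 86]
  [49, 68, ∞, 68, 68]
  [50, 85, 65, ∞, 85]
  [45, 58, 45, 75, ∞]
D(4):
  [∞, 68, 84, 68, 68]
  [50, ∞, 65, 95, 86]
  [50, 68, ∞, 68, 68]
  [50, 85, 65, ∞, 85]
  [50, 75, 65, 75, ∞]
D(5):
  [∞, 68, 84, 68, 68]
  [50, ∞, 65, 95, 86]
  [50, 68, ∞, 68, 68]
  [50, 85, 65, ∞, 85]
  [50, 75, 65, 75, ∞]
Answer: A*[2][1] = 68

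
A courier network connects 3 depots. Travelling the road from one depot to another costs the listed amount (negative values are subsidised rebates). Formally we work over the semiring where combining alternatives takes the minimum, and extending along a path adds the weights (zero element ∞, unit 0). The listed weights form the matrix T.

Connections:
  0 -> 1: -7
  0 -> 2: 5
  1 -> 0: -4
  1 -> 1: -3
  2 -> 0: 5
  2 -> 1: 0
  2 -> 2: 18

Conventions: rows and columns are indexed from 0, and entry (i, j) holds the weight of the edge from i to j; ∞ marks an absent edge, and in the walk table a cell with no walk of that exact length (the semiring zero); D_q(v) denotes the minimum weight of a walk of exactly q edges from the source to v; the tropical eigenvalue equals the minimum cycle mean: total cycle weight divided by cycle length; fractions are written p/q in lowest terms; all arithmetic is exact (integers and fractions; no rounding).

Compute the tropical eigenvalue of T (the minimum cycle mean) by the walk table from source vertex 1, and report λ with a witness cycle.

q=0: [∞, 0, ∞]
q=1: [-4, -3, ∞]
q=2: [-7, -11, 1]
q=3: [-15, -14, -2]
Optimal cycle mean attained by: cycle 0->1->0, total (-7) + (-4), length 2.
Answer: λ = -11/2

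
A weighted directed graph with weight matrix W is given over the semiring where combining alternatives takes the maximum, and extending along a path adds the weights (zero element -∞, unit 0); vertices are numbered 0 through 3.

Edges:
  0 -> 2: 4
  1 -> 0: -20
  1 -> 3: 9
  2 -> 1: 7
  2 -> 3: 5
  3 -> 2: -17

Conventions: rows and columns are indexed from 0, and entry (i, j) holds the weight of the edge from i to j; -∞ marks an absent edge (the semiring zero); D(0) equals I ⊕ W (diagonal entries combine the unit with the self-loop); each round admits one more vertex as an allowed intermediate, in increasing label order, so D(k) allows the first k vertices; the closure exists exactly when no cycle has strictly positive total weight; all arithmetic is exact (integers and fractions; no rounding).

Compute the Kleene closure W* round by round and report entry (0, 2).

D(0):
  [0, -∞, 4, -∞]
  [-20, 0, -∞, 9]
  [-∞, 7, 0, 5]
  [-∞, -∞, -17, 0]
D(1):
  [0, -∞, 4, -∞]
  [-20, 0, -16, 9]
  [-∞, 7, 0, 5]
  [-∞, -∞, -17, 0]
D(2):
  [0, -∞, 4, -∞]
  [-20, 0, -16, 9]
  [-13, 7, 0, 16]
  [-∞, -∞, -17, 0]
D(3):
  [0, 11, 4, 20]
  [-20, 0, -16, 9]
  [-13, 7, 0, 16]
  [-30, -10, -17, 0]
D(4):
  [0, 11, 4, 20]
  [-20, 0, -8, 9]
  [-13, 7, 0, 16]
  [-30, -10, -17, 0]
Answer: W*[0][2] = 4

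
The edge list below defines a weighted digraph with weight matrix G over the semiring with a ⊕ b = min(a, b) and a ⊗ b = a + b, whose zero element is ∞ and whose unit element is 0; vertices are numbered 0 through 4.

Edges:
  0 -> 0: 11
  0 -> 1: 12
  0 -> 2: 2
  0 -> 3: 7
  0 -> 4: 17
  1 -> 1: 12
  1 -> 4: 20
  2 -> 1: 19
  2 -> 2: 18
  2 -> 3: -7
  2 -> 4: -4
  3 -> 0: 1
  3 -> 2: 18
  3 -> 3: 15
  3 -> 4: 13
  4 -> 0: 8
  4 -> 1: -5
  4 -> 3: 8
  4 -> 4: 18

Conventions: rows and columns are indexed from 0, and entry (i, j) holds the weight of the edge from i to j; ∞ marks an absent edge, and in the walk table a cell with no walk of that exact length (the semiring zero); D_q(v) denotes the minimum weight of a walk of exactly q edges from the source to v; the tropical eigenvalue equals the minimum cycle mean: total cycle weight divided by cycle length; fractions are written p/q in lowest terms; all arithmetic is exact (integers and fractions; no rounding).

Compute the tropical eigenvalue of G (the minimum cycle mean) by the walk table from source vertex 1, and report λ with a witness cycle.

q=0: [∞, 0, ∞, ∞, ∞]
q=1: [∞, 12, ∞, ∞, 20]
q=2: [28, 15, ∞, 28, 32]
q=3: [29, 27, 30, 35, 35]
q=4: [36, 30, 31, 23, 26]
q=5: [24, 21, 38, 24, 27]
Optimal cycle mean attained by: cycle 0->2->3->0, total 2 + (-7) + 1, length 3.
Answer: λ = -4/3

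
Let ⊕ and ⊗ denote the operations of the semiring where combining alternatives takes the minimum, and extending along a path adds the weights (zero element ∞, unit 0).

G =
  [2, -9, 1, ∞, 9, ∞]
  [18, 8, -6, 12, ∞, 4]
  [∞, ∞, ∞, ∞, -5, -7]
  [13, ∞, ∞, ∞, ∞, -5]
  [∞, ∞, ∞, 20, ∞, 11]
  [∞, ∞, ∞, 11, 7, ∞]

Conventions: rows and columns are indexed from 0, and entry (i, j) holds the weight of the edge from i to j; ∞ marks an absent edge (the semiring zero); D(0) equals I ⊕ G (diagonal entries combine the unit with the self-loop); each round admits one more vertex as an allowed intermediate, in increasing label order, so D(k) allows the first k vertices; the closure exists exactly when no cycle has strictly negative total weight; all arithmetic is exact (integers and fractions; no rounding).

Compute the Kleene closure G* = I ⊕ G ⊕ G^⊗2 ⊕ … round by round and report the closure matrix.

D(0):
  [0, -9, 1, ∞, 9, ∞]
  [18, 0, -6, 12, ∞, 4]
  [∞, ∞, 0, ∞, -5, -7]
  [13, ∞, ∞, 0, ∞, -5]
  [∞, ∞, ∞, 20, 0, 11]
  [∞, ∞, ∞, 11, 7, 0]
D(1):
  [0, -9, 1, ∞, 9, ∞]
  [18, 0, -6, 12, 27, 4]
  [∞, ∞, 0, ∞, -5, -7]
  [13, 4, 14, 0, 22, -5]
  [∞, ∞, ∞, 20, 0, 11]
  [∞, ∞, ∞, 11, 7, 0]
D(2):
  [0, -9, -15, 3, 9, -5]
  [18, 0, -6, 12, 27, 4]
  [∞, ∞, 0, ∞, -5, -7]
  [13, 4, -2, 0, 22, -5]
  [∞, ∞, ∞, 20, 0, 11]
  [∞, ∞, ∞, 11, 7, 0]
D(3):
  [0, -9, -15, 3, -20, -22]
  [18, 0, -6, 12, -11, -13]
  [∞, ∞, 0, ∞, -5, -7]
  [13, 4, -2, 0, -7, -9]
  [∞, ∞, ∞, 20, 0, 11]
  [∞, ∞, ∞, 11, 7, 0]
D(4):
  [0, -9, -15, 3, -20, -22]
  [18, 0, -6, 12, -11, -13]
  [∞, ∞, 0, ∞, -5, -7]
  [13, 4, -2, 0, -7, -9]
  [33, 24, 18, 20, 0, 11]
  [24, 15, 9, 11, 4, 0]
D(5):
  [0, -9, -15, 0, -20, -22]
  [18, 0, -6, 9, -11, -13]
  [28, 19, 0, 15, -5, -7]
  [13, 4, -2, 0, -7, -9]
  [33, 24, 18, 20, 0, 11]
  [24, 15, 9, 11, 4, 0]
D(6):
  [0, -9, -15, -11, -20, -22]
  [11, 0, -6, -2, -11, -13]
  [17, 8, 0, 4, -5, -7]
  [13, 4, -2, 0, -7, -9]
  [33, 24, 18, 20, 0, 11]
  [24, 15, 9, 11, 4, 0]
Answer: G* = [[0, -9, -15, -11, -20, -22], [11, 0, -6, -2, -11, -13], [17, 8, 0, 4, -5, -7], [13, 4, -2, 0, -7, -9], [33, 24, 18, 20, 0, 11], [24, 15, 9, 11, 4, 0]]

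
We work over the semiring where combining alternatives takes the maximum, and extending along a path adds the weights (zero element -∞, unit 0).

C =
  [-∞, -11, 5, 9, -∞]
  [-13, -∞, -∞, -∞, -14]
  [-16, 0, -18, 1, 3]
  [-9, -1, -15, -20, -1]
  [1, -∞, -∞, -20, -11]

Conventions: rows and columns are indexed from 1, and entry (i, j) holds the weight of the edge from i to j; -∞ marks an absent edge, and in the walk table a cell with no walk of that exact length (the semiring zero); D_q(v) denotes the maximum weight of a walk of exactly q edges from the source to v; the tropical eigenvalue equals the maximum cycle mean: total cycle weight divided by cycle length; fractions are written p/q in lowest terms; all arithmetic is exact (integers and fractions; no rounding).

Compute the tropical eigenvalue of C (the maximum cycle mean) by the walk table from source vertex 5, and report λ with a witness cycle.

q=0: [-∞, -∞, -∞, -∞, 0]
q=1: [1, -∞, -∞, -20, -11]
q=2: [-10, -10, 6, 10, -21]
q=3: [1, 9, -5, 7, 9]
q=4: [10, 6, 6, 10, 6]
q=5: [7, 9, 15, 19, 9]
Optimal cycle mean attained by: cycle 1->3->5->1, total 5 + 3 + 1, length 3.
Answer: λ = 3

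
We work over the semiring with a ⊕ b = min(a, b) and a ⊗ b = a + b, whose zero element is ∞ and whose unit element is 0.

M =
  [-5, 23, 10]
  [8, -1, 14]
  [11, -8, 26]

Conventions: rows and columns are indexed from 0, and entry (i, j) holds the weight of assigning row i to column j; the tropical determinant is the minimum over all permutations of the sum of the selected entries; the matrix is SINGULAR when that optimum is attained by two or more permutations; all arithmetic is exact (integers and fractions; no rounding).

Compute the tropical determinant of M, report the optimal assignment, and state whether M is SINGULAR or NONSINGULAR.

σ = (0, 1, 2): (-5) + (-1) + 26 = 20
σ = (0, 2, 1): (-5) + 14 + (-8) = 1
σ = (1, 0, 2): 23 + 8 + 26 = 57
σ = (1, 2, 0): 23 + 14 + 11 = 48
σ = (2, 0, 1): 10 + 8 + (-8) = 10
σ = (2, 1, 0): 10 + (-1) + 11 = 20
Optimal value attained by: σ = (0, 2, 1).
Answer: det⊕(M) = 1; verdict: NONSINGULAR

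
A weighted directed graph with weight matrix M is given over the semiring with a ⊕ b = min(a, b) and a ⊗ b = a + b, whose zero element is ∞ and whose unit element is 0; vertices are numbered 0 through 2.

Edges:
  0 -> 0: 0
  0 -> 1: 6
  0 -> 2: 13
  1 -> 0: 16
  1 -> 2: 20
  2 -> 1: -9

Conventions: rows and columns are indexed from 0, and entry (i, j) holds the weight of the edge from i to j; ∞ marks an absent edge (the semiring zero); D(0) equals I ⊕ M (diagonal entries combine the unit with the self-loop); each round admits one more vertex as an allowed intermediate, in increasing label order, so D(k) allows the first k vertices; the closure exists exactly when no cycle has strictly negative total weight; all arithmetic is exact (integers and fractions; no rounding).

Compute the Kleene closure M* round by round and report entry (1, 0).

D(0):
  [0, 6, 13]
  [16, 0, 20]
  [∞, -9, 0]
D(1):
  [0, 6, 13]
  [16, 0, 20]
  [∞, -9, 0]
D(2):
  [0, 6, 13]
  [16, 0, 20]
  [7, -9, 0]
D(3):
  [0, 4, 13]
  [16, 0, 20]
  [7, -9, 0]
Answer: M*[1][0] = 16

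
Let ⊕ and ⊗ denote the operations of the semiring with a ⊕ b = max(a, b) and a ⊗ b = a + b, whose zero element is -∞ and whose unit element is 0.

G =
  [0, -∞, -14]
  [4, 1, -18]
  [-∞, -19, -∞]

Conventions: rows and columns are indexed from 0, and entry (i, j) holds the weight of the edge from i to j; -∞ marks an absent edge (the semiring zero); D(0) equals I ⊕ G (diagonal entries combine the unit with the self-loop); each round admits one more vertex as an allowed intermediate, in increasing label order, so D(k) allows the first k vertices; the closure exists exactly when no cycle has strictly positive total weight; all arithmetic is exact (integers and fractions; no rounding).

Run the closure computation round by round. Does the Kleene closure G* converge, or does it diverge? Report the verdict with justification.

Detection: at round 0, diagonal entry (1, 1) turns strictly positive.
Key observation: the cycle 1->1 has total weight 1, which is strictly positive.
Answer: DIVERGES — positive cycle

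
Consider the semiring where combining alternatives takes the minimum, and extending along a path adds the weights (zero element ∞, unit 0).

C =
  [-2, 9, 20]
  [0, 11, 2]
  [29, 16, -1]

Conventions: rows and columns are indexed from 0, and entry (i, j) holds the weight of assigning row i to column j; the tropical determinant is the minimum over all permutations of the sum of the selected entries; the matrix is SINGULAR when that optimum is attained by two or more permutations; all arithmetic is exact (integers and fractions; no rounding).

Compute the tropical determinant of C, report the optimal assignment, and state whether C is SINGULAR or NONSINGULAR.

σ = (0, 1, 2): (-2) + 11 + (-1) = 8
σ = (0, 2, 1): (-2) + 2 + 16 = 16
σ = (1, 0, 2): 9 + 0 + (-1) = 8
σ = (1, 2, 0): 9 + 2 + 29 = 40
σ = (2, 0, 1): 20 + 0 + 16 = 36
σ = (2, 1, 0): 20 + 11 + 29 = 60
Optimal value attained by: σ = (0, 1, 2).
Answer: det⊕(C) = 8; verdict: SINGULAR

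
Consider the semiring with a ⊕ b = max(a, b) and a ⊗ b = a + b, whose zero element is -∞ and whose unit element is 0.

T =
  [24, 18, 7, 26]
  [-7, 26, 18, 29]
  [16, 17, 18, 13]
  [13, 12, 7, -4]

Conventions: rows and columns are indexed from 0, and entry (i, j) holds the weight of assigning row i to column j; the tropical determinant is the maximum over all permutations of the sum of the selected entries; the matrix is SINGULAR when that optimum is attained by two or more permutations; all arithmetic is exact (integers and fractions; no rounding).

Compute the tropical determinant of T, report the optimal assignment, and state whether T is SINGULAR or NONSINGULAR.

σ = (0, 1, 2, 3): 24 + 26 + 18 + (-4) = 64
σ = (0, 1, 3, 2): 24 + 26 + 13 + 7 = 70
σ = (0, 2, 1, 3): 24 + 18 + 17 + (-4) = 55
σ = (0, 2, 3, 1): 24 + 18 + 13 + 12 = 67
σ = (0, 3, 1, 2): 24 + 29 + 17 + 7 = 77
σ = (0, 3, 2, 1): 24 + 29 + 18 + 12 = 83
σ = (1, 0, 2, 3): 18 + (-7) + 18 + (-4) = 25
σ = (1, 0, 3, 2): 18 + (-7) + 13 + 7 = 31
σ = (1, 2, 0, 3): 18 + 18 + 16 + (-4) = 48
σ = (1, 2, 3, 0): 18 + 18 + 13 + 13 = 62
σ = (1, 3, 0, 2): 18 + 29 + 16 + 7 = 70
σ = (1, 3, 2, 0): 18 + 29 + 18 + 13 = 78
σ = (2, 0, 1, 3): 7 + (-7) + 17 + (-4) = 13
σ = (2, 0, 3, 1): 7 + (-7) + 13 + 12 = 25
σ = (2, 1, 0, 3): 7 + 26 + 16 + (-4) = 45
σ = (2, 1, 3, 0): 7 + 26 + 13 + 13 = 59
σ = (2, 3, 0, 1): 7 + 29 + 16 + 12 = 64
σ = (2, 3, 1, 0): 7 + 29 + 17 + 13 = 66
σ = (3, 0, 1, 2): 26 + (-7) + 17 + 7 = 43
σ = (3, 0, 2, 1): 26 + (-7) + 18 + 12 = 49
σ = (3, 1, 0, 2): 26 + 26 + 16 + 7 = 75
σ = (3, 1, 2, 0): 26 + 26 + 18 + 13 = 83
σ = (3, 2, 0, 1): 26 + 18 + 16 + 12 = 72
σ = (3, 2, 1, 0): 26 + 18 + 17 + 13 = 74
Optimal value attained by: σ = (0, 3, 2, 1).
Answer: det⊕(T) = 83; verdict: SINGULAR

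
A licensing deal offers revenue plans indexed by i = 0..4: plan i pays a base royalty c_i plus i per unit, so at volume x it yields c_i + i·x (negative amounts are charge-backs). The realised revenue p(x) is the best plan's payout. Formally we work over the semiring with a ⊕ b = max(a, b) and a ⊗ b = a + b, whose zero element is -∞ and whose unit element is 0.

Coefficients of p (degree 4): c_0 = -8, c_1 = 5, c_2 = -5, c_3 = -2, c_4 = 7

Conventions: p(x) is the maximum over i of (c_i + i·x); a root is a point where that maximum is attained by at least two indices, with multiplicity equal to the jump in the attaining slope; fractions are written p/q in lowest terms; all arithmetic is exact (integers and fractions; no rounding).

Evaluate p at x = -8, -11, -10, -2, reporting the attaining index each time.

p(-8) = max(-8+0·(-8)=-8, 5+1·(-8)=-3, -5+2·(-8)=-21, -2+3·(-8)=-26, 7+4·(-8)=-25) = -3 (attained by i=1)
p(-11) = max(-8+0·(-11)=-8, 5+1·(-11)=-6, -5+2·(-11)=-27, -2+3·(-11)=-35, 7+4·(-11)=-37) = -6 (attained by i=1)
p(-10) = max(-8+0·(-10)=-8, 5+1·(-10)=-5, -5+2·(-10)=-25, -2+3·(-10)=-32, 7+4·(-10)=-33) = -5 (attained by i=1)
p(-2) = max(-8+0·(-2)=-8, 5+1·(-2)=3, -5+2·(-2)=-9, -2+3·(-2)=-8, 7+4·(-2)=-1) = 3 (attained by i=1)
Answer: p(-8) = -3; p(-11) = -6; p(-10) = -5; p(-2) = 3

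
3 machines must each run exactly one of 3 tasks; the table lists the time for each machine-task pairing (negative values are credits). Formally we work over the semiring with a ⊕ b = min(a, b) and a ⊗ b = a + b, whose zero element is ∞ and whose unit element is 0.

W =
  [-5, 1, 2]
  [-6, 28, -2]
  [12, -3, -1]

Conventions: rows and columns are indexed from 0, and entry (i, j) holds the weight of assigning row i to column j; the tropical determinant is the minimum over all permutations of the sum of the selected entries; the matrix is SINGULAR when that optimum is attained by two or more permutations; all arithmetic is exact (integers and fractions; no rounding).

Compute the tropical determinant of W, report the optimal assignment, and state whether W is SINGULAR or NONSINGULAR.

σ = (0, 1, 2): (-5) + 28 + (-1) = 22
σ = (0, 2, 1): (-5) + (-2) + (-3) = -10
σ = (1, 0, 2): 1 + (-6) + (-1) = -6
σ = (1, 2, 0): 1 + (-2) + 12 = 11
σ = (2, 0, 1): 2 + (-6) + (-3) = -7
σ = (2, 1, 0): 2 + 28 + 12 = 42
Optimal value attained by: σ = (0, 2, 1).
Answer: det⊕(W) = -10; verdict: NONSINGULAR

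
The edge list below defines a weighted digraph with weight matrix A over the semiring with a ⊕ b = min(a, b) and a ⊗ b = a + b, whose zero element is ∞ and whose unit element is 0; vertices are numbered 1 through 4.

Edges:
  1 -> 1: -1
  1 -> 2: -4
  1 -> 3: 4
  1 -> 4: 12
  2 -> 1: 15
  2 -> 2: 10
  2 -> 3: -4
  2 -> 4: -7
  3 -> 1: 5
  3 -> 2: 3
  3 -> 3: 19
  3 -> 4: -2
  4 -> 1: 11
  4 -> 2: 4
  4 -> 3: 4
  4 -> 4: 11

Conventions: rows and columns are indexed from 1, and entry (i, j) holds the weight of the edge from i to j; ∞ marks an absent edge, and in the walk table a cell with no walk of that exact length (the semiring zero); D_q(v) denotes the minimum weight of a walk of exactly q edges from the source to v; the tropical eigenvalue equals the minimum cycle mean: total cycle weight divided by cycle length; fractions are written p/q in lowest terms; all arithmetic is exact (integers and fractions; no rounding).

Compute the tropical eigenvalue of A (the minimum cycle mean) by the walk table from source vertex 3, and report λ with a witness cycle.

q=0: [∞, ∞, 0, ∞]
q=1: [5, 3, 19, -2]
q=2: [4, 1, -1, -4]
q=3: [3, 0, -3, -6]
q=4: [2, -2, -4, -7]
Optimal cycle mean attained by: cycle 2->4->2, total (-7) + 4, length 2.
Answer: λ = -3/2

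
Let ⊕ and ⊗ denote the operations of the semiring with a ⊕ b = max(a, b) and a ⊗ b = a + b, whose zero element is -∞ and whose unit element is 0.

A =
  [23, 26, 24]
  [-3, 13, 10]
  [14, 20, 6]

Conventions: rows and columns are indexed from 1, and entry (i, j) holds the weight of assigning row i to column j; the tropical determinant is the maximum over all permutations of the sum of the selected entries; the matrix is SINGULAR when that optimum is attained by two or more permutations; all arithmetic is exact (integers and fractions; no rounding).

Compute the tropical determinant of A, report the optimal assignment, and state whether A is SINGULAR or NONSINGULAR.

σ = (1, 2, 3): 23 + 13 + 6 = 42
σ = (1, 3, 2): 23 + 10 + 20 = 53
σ = (2, 1, 3): 26 + (-3) + 6 = 29
σ = (2, 3, 1): 26 + 10 + 14 = 50
σ = (3, 1, 2): 24 + (-3) + 20 = 41
σ = (3, 2, 1): 24 + 13 + 14 = 51
Optimal value attained by: σ = (1, 3, 2).
Answer: det⊕(A) = 53; verdict: NONSINGULAR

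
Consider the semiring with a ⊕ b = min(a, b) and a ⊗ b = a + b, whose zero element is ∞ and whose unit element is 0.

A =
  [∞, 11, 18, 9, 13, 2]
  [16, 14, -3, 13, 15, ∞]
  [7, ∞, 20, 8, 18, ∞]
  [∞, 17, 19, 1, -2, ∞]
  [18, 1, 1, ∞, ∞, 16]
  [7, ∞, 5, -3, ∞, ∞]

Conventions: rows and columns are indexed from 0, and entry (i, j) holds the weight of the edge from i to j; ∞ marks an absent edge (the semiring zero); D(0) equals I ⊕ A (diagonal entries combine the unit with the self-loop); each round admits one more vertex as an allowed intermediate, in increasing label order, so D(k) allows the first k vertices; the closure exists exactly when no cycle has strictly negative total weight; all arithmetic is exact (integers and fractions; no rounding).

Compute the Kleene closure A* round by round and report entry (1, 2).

D(0):
  [0, 11, 18, 9, 13, 2]
  [16, 0, -3, 13, 15, ∞]
  [7, ∞, 0, 8, 18, ∞]
  [∞, 17, 19, 0, -2, ∞]
  [18, 1, 1, ∞, 0, 16]
  [7, ∞, 5, -3, ∞, 0]
D(1):
  [0, 11, 18, 9, 13, 2]
  [16, 0, -3, 13, 15, 18]
  [7, 18, 0, 8, 18, 9]
  [∞, 17, 19, 0, -2, ∞]
  [18, 1, 1, 27, 0, 16]
  [7, 18, 5, -3, 20, 0]
D(2):
  [0, 11, 8, 9, 13, 2]
  [16, 0, -3, 13, 15, 18]
  [7, 18, 0, 8, 18, 9]
  [33, 17, 14, 0, -2, 35]
  [17, 1, -2, 14, 0, 16]
  [7, 18, 5, -3, 20, 0]
D(3):
  [0, 11, 8, 9, 13, 2]
  [4, 0, -3, 5, 15, 6]
  [7, 18, 0, 8, 18, 9]
  [21, 17, 14, 0, -2, 23]
  [5, 1, -2, 6, 0, 7]
  [7, 18, 5, -3, 20, 0]
D(4):
  [0, 11, 8, 9, 7, 2]
  [4, 0, -3, 5, 3, 6]
  [7, 18, 0, 8, 6, 9]
  [21, 17, 14, 0, -2, 23]
  [5, 1, -2, 6, 0, 7]
  [7, 14, 5, -3, -5, 0]
D(5):
  [0, 8, 5, 9, 7, 2]
  [4, 0, -3, 5, 3, 6]
  [7, 7, 0, 8, 6, 9]
  [3, -1, -4, 0, -2, 5]
  [5, 1, -2, 6, 0, 7]
  [0, -4, -7, -3, -5, 0]
D(6):
  [0, -2, -5, -1, -3, 2]
  [4, 0, -3, 3, 1, 6]
  [7, 5, 0, 6, 4, 9]
  [3, -1, -4, 0, -2, 5]
  [5, 1, -2, 4, 0, 7]
  [0, -4, -7, -3, -5, 0]
Answer: A*[1][2] = -3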